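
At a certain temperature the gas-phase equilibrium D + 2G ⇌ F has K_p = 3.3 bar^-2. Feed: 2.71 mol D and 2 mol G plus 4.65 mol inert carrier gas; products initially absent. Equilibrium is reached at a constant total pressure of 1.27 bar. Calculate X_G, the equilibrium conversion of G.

Let X = conversion of G (basis 2 mol G); extent of reaction ξ = X.
Mole table: n_D = 2.71 − X; n_G = 2 − 2X; n_F = X; n_I = 4.65 (inert).
n_T = Σnᵢ = 9.36 − 2X.
With p_i = (n_i/n_T)P, K_p = p_F / (p_D p_G^2).
This yields a degree-3 equation in X; solving on (0,1), X = 0.314.

X = 0.314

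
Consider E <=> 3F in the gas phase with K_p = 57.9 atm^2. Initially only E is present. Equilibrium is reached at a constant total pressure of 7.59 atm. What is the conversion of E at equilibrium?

Take 1 mol E as basis and let X be its fractional conversion, so ξ = X.
At extent ξ: n_E = 1 − X; n_F = 3X.
Summing: n_T = 1 + 2X.
Mole fractions y_i = n_i/n_T; K_p = p_F^3 / (p_E) with p_i = y_i·P.
This yields a degree-3 equation in X; solving on (0,1), X = 0.418.

X = 0.418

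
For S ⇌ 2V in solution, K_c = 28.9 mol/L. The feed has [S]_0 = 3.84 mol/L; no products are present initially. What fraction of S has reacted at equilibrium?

X = 0.723

Let X = conversion of S; extent ξ = 3.84·X mol/L.
Concentrations: [S] = 3.84 − 3.84X; [V] = 7.68X.
K_c = [V]^2 / ([S]).
Solving K_c = 28.9 for X ∈ (0,1): X = 0.723.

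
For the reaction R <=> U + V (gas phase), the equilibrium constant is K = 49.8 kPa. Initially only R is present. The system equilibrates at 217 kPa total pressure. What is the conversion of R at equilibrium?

X = 0.432

Basis: 1 mol R initially; let X = conversion of R. Extent ξ = X.
Moles: n_R = 1 − X; n_U = X; n_V = X.
Total moles n_T = 1 + X.
Mole fractions y_i = n_i/n_T; K = p_U p_V / (p_R) with p_i = y_i·P.
Equating to 49.8 kPa and solving on 0 < X < 1: X = 0.432.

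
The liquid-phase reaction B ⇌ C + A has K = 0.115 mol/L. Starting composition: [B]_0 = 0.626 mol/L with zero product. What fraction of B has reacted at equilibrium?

Let X = conversion of B; extent ξ = 0.626·X mol/L.
Concentrations: [B] = 0.626 − 0.626X; [C] = 0.626X; [A] = 0.626X.
K = [C] [A] / ([B]).
Setting equal to 0.115 and solving for X on (0,1) gives X = 0.346.

X = 0.346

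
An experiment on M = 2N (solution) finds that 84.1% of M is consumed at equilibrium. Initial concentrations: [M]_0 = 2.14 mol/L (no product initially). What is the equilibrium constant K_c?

Let X = conversion of M.
Concentrations: [M] = 2.14 − 2.14X; [N] = 4.28X.
At X = 0.841: [M] = 0.34, [N] = 3.6.
K_c = [N]^2 / ([M]) = 38.1 mol/L.

K_c = 38.1 mol/L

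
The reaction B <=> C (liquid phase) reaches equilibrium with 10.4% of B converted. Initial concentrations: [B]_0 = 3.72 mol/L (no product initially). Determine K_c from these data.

Let X = conversion of B.
Concentrations: [B] = 3.72 − 3.72X; [C] = 3.72X.
At X = 0.104: [B] = 3.33, [C] = 0.387.
K_c = [C] / ([B]) = 0.116.

K_c = 0.116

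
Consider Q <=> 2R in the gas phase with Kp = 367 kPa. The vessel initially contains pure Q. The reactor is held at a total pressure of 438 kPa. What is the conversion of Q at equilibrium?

Take 1 mol Q as basis and let X be its fractional conversion, so ξ = X.
At extent ξ: n_Q = 1 − X; n_R = 2X.
n_T = Σnᵢ = 1 + X.
y_i = n_i/n_T, p_i = y_i·P. Kp = p_R^2 / (p_Q).
Equating to 367 kPa and solving on 0 < X < 1: X = 0.416.

X = 0.416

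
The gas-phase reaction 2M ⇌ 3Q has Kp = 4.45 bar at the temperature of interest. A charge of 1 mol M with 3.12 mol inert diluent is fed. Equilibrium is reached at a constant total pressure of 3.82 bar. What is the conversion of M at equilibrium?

X = 0.612

Take 1 mol M as basis and let X be its fractional conversion, so ξ = 0.5X.
Mole table: n_M = 1 − X; n_Q = 1.5X; n_I = 3.12 (inert).
Total moles n_T = 4.12 + 0.5X.
Mole fractions y_i = n_i/n_T; Kp = p_Q^3 / (p_M^2) with p_i = y_i·P.
Equating to 4.45 bar and solving on 0 < X < 1: X = 0.612.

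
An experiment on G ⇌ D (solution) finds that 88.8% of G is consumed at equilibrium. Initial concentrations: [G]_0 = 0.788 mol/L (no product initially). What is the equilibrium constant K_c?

Let X = conversion of G.
Concentrations: [G] = 0.788 − 0.788X; [D] = 0.788X.
At X = 0.888: [G] = 0.0883, [D] = 0.7.
K_c = [D] / ([G]) = 7.93.

K_c = 7.93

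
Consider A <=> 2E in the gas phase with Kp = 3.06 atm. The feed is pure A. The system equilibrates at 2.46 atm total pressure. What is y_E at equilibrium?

Basis: 1 mol A initially; let X = conversion of A. Extent ξ = X.
Species balance: n_A = 1 − X; n_E = 2X.
n_T = Σnᵢ = 1 + X.
y_i = n_i/n_T, p_i = y_i·P. Kp = p_E^2 / (p_A).
Substituting and setting equal to 3.06 atm gives a polynomial in X; the root in (0,1) is X = 0.487.
Then n_E = 0.974, n_T = 1.49, so y_E = 0.655.

y_E = 0.655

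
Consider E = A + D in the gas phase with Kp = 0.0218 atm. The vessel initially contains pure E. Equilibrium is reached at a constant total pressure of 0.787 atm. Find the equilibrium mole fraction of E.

Basis: 1 mol E initially; let X = conversion of E. Extent ξ = X.
Moles: n_E = 1 − X; n_A = X; n_D = X.
n_T = Σnᵢ = 1 + X.
Mole fractions y_i = n_i/n_T; Kp = p_A p_D / (p_E) with p_i = y_i·P.
Substituting and setting equal to 0.0218 atm gives a polynomial in X; the root in (0,1) is X = 0.164.
Then n_E = 0.836, n_T = 1.16, so y_E = 0.718.

y_E = 0.718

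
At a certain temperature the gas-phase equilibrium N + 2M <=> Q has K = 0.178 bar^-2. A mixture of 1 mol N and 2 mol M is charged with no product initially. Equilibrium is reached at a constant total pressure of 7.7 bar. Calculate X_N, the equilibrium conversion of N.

Basis: 1 mol N initially; let X = conversion of N. Extent ξ = X.
Species balance: n_N = 1 − X; n_M = 2 − 2X; n_Q = X.
Total moles n_T = 3 − 2X.
With p_i = (n_i/n_T)P, K = p_Q / (p_N p_M^2).
Setting this equal to 0.178 bar^-2 and taking the physical root (0 < X < 1) gives X = 0.645.

X = 0.645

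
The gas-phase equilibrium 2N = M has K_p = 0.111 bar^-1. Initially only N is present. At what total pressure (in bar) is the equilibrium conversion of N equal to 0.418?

Let X = conversion of N (basis 1 mol N); extent of reaction ξ = 0.5X.
Moles: n_N = 1 − X; n_M = 0.5X.
Total moles n_T = 1 − 0.5X.
K_p = p_M / (p_N^2) with p_i = (n_i/n_T)·P.
At X = 0.418: the mole-fraction product g(X) = Π y_i^ν_i = 0.4881. Since K_p = g(X)·P^{-1}, P = (g/K_p)^(1/1) = (0.4881/0.111)^(1/1) = 4.4 bar.

P = 4.4 bar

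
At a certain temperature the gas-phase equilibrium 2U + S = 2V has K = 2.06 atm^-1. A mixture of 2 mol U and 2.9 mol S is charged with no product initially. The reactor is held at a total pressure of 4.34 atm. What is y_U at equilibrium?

Let X = conversion of U (basis 2 mol U); extent of reaction ξ = X.
Species balance: n_U = 2 − 2X; n_S = 2.9 − X; n_V = 2X.
Summing: n_T = 4.9 − X.
With p_i = (n_i/n_T)P, K = p_V^2 / (p_U^2 p_S).
Substituting and setting equal to 2.06 atm^-1 gives a polynomial in X; the root in (0,1) is X = 0.684.
Then n_U = 0.631, n_T = 4.22, so y_U = 0.150.

y_U = 0.150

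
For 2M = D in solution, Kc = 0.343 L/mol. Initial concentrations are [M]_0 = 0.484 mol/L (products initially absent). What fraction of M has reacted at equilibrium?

Let X = conversion of M; extent ξ = 0.484X/2 mol/L.
Concentrations: [M] = 0.484 − 0.484X; [D] = 0.242X.
Kc = [D] / ([M]^2).
Equating to 0.343 L/mol: the physical root is X = 0.208.

X = 0.208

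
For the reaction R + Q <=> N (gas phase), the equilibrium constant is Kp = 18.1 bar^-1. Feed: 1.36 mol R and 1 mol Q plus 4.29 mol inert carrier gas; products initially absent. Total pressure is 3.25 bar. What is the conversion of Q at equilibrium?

Let X = conversion of Q (basis 1 mol Q); extent of reaction ξ = X.
Moles: n_R = 1.36 − X; n_Q = 1 − X; n_N = X; n_I = 4.29 (inert).
Total moles n_T = 6.65 − X.
y_i = n_i/n_T, p_i = y_i·P. Kp = p_N / (p_R p_Q).
Setting this equal to 18.1 bar^-1 and taking the physical root (0 < X < 1) gives X = 0.840.

X = 0.840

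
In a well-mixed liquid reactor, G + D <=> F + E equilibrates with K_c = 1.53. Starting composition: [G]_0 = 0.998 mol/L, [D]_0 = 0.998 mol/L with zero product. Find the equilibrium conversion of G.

Let X = conversion of G; extent ξ = 0.998·X mol/L.
Concentrations: [G] = 0.998 − 0.998X; [D] = 0.998 − 0.998X; [F] = 0.998X; [E] = 0.998X.
K_c = [F] [E] / ([G] [D]).
Setting equal to 1.53 and solving for X on (0,1) gives X = 0.553.

X = 0.553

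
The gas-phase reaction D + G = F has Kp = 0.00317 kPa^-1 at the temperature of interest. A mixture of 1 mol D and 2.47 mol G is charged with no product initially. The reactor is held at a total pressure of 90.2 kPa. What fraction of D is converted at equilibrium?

Basis: 1 mol D initially; let X = conversion of D. Extent ξ = X.
Species balance: n_D = 1 − X; n_G = 2.47 − X; n_F = X.
Total moles n_T = 3.47 − X.
y_i = n_i/n_T, p_i = y_i·P. Kp = p_F / (p_D p_G).
Substituting and setting equal to 0.00317 kPa^-1 gives a polynomial in X; the root in (0,1) is X = 0.166.

X = 0.166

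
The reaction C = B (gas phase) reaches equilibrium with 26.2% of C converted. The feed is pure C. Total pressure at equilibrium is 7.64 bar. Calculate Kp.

Basis: 1 mol C initially; let X = conversion of C. Extent ξ = X.
Moles: n_C = 1 − X; n_B = X.
n_T stays at 1 (no change in mole number).
At X = 0.262: n_C = 0.738, n_B = 0.262, n_T = 1.
p_i = (n_i/n_T)·P. Kp = p_B / (p_C) = 0.355.

Kp = 0.355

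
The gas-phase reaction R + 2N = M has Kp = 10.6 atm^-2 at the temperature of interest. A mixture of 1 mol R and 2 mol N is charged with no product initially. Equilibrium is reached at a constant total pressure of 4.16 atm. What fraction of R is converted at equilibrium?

Basis: 1 mol R initially; let X = conversion of R. Extent ξ = X.
At extent ξ: n_R = 1 − X; n_N = 2 − 2X; n_M = X.
n_T = Σnᵢ = 3 − 2X.
Mole fractions y_i = n_i/n_T; Kp = p_M / (p_R p_N^2) with p_i = y_i·P.
Equating to 10.6 atm^-2 and solving on 0 < X < 1: X = 0.877.

X = 0.877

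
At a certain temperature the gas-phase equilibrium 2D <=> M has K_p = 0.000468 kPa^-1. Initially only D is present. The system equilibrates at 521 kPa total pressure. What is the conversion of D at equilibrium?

Let X = conversion of D (basis 1 mol D); extent of reaction ξ = 0.5X.
Mole table: n_D = 1 − X; n_M = 0.5X.
Total moles n_T = 1 − 0.5X.
y_i = n_i/n_T, p_i = y_i·P. K_p = p_M / (p_D^2).
This yields a degree-2 equation in X; solving on (0,1), X = 0.288.

X = 0.288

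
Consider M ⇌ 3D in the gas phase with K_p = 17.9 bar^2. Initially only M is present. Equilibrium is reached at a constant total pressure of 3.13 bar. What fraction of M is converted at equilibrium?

X = 0.513

Take 1 mol M as basis and let X be its fractional conversion, so ξ = X.
Moles: n_M = 1 − X; n_D = 3X.
n_T = Σnᵢ = 1 + 2X.
y_i = n_i/n_T, p_i = y_i·P. K_p = p_D^3 / (p_M).
This yields a degree-3 equation in X; solving on (0,1), X = 0.513.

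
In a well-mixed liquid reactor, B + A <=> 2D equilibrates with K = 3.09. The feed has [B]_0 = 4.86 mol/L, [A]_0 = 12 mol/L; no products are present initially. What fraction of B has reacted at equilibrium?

X = 0.673

Let X = conversion of B; extent ξ = 4.86·X mol/L.
Concentrations: [B] = 4.86 − 4.86X; [A] = 12 − 4.86X; [D] = 9.72X.
K = [D]^2 / ([B] [A]).
Setting equal to 3.09 and solving for X on (0,1) gives X = 0.673.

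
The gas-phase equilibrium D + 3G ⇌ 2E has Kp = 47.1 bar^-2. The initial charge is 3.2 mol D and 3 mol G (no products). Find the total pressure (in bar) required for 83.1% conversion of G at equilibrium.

P = 1.98 bar

Take 3 mol G as basis and let X be its fractional conversion, so ξ = X.
Mole table: n_D = 3.2 − X; n_G = 3 − 3X; n_E = 2X.
n_T = Σnᵢ = 6.2 − 2X.
Kp = p_E^2 / (p_D p_G^3) with p_i = (n_i/n_T)·P.
At X = 0.831: the mole-fraction product g(X) = Π y_i^ν_i = 184.2. Since Kp = g(X)·P^{-2}, P = (g/Kp)^(1/2) = (184.2/47.1)^(1/2) = 1.98 bar.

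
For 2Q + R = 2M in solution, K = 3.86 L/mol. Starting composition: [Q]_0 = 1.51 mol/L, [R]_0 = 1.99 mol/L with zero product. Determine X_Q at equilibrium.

Let X = conversion of Q; extent ξ = 1.51X/2 mol/L.
Concentrations: [Q] = 1.51 − 1.51X; [R] = 1.99 − 0.755X; [M] = 1.51X.
K = [M]^2 / ([Q]^2 [R]).
This equals 3.86 at X = 0.704 (the root in 0 < X < 1).

X = 0.704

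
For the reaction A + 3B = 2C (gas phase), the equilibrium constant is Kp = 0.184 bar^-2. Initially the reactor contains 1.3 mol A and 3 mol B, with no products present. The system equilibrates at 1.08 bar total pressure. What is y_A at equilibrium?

Basis: 3 mol B initially; let X = conversion of B. Extent ξ = X.
At extent ξ: n_A = 1.3 − X; n_B = 3 − 3X; n_C = 2X.
Summing: n_T = 4.3 − 2X.
With p_i = (n_i/n_T)P, Kp = p_C^2 / (p_A p_B^3).
This yields a degree-4 equation in X; solving on (0,1), X = 0.222.
Then n_A = 1.08, n_T = 3.86, so y_A = 0.280.

y_A = 0.280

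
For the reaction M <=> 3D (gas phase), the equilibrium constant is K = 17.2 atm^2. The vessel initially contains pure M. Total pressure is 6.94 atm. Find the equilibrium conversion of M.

Basis: 1 mol M initially; let X = conversion of M. Extent ξ = X.
At extent ξ: n_M = 1 − X; n_D = 3X.
Total moles n_T = 1 + 2X.
With p_i = (n_i/n_T)P, K = p_D^3 / (p_M).
This yields a degree-3 equation in X; solving on (0,1), X = 0.286.

X = 0.286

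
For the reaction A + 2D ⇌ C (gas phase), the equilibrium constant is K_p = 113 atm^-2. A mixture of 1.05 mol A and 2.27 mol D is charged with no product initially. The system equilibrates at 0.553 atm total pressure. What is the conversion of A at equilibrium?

Basis: 1.05 mol A initially; let X = conversion of A. Extent ξ = 1.05X.
At extent ξ: n_A = 1.05 − 1.05X; n_D = 2.27 − 2.1X; n_C = 1.05X.
Summing: n_T = 3.32 − 2.1X.
With p_i = (n_i/n_T)P, K_p = p_C / (p_A p_D^2).
Equating to 113 atm^-2 and solving on 0 < X < 1: X = 0.810.

X = 0.810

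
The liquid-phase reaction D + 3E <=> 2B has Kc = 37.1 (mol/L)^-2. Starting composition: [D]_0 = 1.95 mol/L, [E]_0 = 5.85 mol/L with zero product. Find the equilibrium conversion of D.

Let X = conversion of D; extent ξ = 1.95·X mol/L.
Concentrations: [D] = 1.95 − 1.95X; [E] = 5.85 − 5.85X; [B] = 3.9X.
Kc = [B]^2 / ([D] [E]^3).
Equating to 37.1 (mol/L)^-2: the physical root is X = 0.835.

X = 0.835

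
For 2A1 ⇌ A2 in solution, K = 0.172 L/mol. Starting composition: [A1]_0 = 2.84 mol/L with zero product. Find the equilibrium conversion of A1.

Let X = conversion of A1; extent ξ = 2.84X/2 mol/L.
Concentrations: [A1] = 2.84 − 2.84X; [A2] = 1.42X.
K = [A2] / ([A1]^2).
Setting equal to 0.172 and solving for X on (0,1) gives X = 0.378.

X = 0.378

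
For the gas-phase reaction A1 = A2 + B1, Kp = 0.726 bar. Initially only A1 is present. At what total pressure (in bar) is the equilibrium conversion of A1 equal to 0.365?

P = 4.72 bar

Let X = conversion of A1 (basis 1 mol A1); extent of reaction ξ = X.
Mole table: n_A1 = 1 − X; n_A2 = X; n_B1 = X.
Summing: n_T = 1 + X.
Kp = p_A2 p_B1 / (p_A1) with p_i = (n_i/n_T)·P.
At X = 0.365: the mole-fraction product g(X) = Π y_i^ν_i = 0.1537. Since Kp = g(X)·P^{1}, P = (Kp/g)^(1/1) = (0.726/0.1537)^(1/1) = 4.72 bar.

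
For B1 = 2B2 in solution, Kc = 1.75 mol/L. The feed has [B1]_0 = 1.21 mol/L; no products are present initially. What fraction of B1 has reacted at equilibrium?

Let X = conversion of B1; extent ξ = 1.21·X mol/L.
Concentrations: [B1] = 1.21 − 1.21X; [B2] = 2.42X.
Kc = [B2]^2 / ([B1]).
Solving Kc = 1.75 for X ∈ (0,1): X = 0.447.

X = 0.447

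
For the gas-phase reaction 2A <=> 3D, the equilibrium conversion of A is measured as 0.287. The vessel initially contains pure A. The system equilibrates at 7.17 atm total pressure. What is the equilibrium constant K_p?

Let X = conversion of A (basis 1 mol A); extent of reaction ξ = 0.5X.
Mole table: n_A = 1 − X; n_D = 1.5X.
Total moles n_T = 1 + 0.5X.
At X = 0.287: n_A = 0.713, n_D = 0.43, n_T = 1.14.
p_i = (n_i/n_T)·P. K_p = p_D^3 / (p_A^2) = 0.984 atm.

K_p = 0.984 atm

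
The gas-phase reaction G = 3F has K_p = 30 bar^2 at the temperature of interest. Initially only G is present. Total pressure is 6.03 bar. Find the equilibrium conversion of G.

Take 1 mol G as basis and let X be its fractional conversion, so ξ = X.
Moles: n_G = 1 − X; n_F = 3X.
Summing: n_T = 1 + 2X.
Mole fractions y_i = n_i/n_T; K_p = p_F^3 / (p_G) with p_i = y_i·P.
Setting this equal to 30 bar^2 and taking the physical root (0 < X < 1) gives X = 0.389.

X = 0.389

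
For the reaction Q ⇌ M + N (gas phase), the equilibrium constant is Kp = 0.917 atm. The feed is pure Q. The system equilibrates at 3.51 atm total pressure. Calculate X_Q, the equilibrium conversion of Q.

Take 1 mol Q as basis and let X be its fractional conversion, so ξ = X.
Species balance: n_Q = 1 − X; n_M = X; n_N = X.
Total moles n_T = 1 + X.
y_i = n_i/n_T, p_i = y_i·P. Kp = p_M p_N / (p_Q).
Setting this equal to 0.917 atm and taking the physical root (0 < X < 1) gives X = 0.455.

X = 0.455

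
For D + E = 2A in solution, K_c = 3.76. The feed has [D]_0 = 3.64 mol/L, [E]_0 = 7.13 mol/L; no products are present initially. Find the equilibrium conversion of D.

X = 0.653

Let X = conversion of D; extent ξ = 3.64·X mol/L.
Concentrations: [D] = 3.64 − 3.64X; [E] = 7.13 − 3.64X; [A] = 7.28X.
K_c = [A]^2 / ([D] [E]).
This equals 3.76 at X = 0.653 (the root in 0 < X < 1).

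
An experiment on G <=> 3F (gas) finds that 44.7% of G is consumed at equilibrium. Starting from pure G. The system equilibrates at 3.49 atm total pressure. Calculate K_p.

Take 1 mol G as basis and let X be its fractional conversion, so ξ = X.
Mole table: n_G = 1 − X; n_F = 3X.
n_T = Σnᵢ = 1 + 2X.
At X = 0.447: n_G = 0.553, n_F = 1.34, n_T = 1.89.
p_i = (n_i/n_T)·P. K_p = p_F^3 / (p_G) = 14.8 atm^2.

K_p = 14.8 atm^2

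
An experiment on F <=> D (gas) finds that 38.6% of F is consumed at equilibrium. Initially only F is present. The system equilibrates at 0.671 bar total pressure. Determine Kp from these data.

Take 1 mol F as basis and let X be its fractional conversion, so ξ = X.
Species balance: n_F = 1 − X; n_D = X.
n_T stays at 1 (no change in mole number).
At X = 0.386: n_F = 0.614, n_D = 0.386, n_T = 1.
p_i = (n_i/n_T)·P. Kp = p_D / (p_F) = 0.629.

Kp = 0.629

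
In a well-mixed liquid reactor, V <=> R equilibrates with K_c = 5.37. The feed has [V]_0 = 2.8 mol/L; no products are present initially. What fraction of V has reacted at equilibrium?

Let X = conversion of V; extent ξ = 2.8·X mol/L.
Concentrations: [V] = 2.8 − 2.8X; [R] = 2.8X.
K_c = [R] / ([V]).
Setting equal to 5.37 and solving for X on (0,1) gives X = 0.843.

X = 0.843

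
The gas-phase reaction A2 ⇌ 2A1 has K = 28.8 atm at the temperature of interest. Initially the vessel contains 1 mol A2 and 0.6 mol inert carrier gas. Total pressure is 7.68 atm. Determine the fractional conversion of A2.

Basis: 1 mol A2 initially; let X = conversion of A2. Extent ξ = X.
At extent ξ: n_A2 = 1 − X; n_A1 = 2X; n_I = 0.6 (inert).
Total moles n_T = 1.6 + X.
y_i = n_i/n_T, p_i = y_i·P. K = p_A1^2 / (p_A2).
Equating to 28.8 atm and solving on 0 < X < 1: X = 0.747.

X = 0.747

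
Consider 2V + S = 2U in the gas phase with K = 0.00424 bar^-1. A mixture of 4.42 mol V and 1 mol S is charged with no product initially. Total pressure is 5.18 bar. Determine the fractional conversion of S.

Basis: 1 mol S initially; let X = conversion of S. Extent ξ = X.
Mole table: n_V = 4.42 − 2X; n_S = 1 − X; n_U = 2X.
Summing: n_T = 5.42 − X.
With p_i = (n_i/n_T)P, K = p_U^2 / (p_V^2 p_S).
Setting this equal to 0.00424 bar^-1 and taking the physical root (0 < X < 1) gives X = 0.126.

X = 0.126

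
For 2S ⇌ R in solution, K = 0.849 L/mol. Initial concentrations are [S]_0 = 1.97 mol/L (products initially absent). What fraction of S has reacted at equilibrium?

X = 0.583

Let X = conversion of S; extent ξ = 1.97X/2 mol/L.
Concentrations: [S] = 1.97 − 1.97X; [R] = 0.985X.
K = [R] / ([S]^2).
Setting equal to 0.849 and solving for X on (0,1) gives X = 0.583.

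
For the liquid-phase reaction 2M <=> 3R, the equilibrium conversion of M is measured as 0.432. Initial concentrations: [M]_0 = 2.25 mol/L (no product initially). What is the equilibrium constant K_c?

Let X = conversion of M.
Concentrations: [M] = 2.25 − 2.25X; [R] = 3.38X.
At X = 0.432: [M] = 1.28, [R] = 1.46.
K_c = [R]^3 / ([M]^2) = 1.9 mol/L.

K_c = 1.9 mol/L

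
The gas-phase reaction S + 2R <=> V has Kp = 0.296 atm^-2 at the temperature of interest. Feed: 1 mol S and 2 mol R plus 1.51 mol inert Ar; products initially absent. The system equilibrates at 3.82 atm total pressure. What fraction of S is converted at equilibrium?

X = 0.339

Let X = conversion of S (basis 1 mol S); extent of reaction ξ = X.
Moles: n_S = 1 − X; n_R = 2 − 2X; n_V = X; n_I = 1.51 (inert).
Summing: n_T = 4.51 − 2X.
y_i = n_i/n_T, p_i = y_i·P. Kp = p_V / (p_S p_R^2).
Equating to 0.296 atm^-2 and solving on 0 < X < 1: X = 0.339.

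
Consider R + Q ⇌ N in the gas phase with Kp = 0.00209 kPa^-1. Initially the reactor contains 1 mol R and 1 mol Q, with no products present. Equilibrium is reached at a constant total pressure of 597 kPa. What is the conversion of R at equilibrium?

Take 1 mol R as basis and let X be its fractional conversion, so ξ = X.
Species balance: n_R = 1 − X; n_Q = 1 − X; n_N = X.
Total moles n_T = 2 − X.
Mole fractions y_i = n_i/n_T; Kp = p_N / (p_R p_Q) with p_i = y_i·P.
This yields a degree-2 equation in X; solving on (0,1), X = 0.333.

X = 0.333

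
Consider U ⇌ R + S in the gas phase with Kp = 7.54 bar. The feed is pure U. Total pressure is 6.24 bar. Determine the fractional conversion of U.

Let X = conversion of U (basis 1 mol U); extent of reaction ξ = X.
At extent ξ: n_U = 1 − X; n_R = X; n_S = X.
n_T = Σnᵢ = 1 + X.
Mole fractions y_i = n_i/n_T; Kp = p_R p_S / (p_U) with p_i = y_i·P.
This yields a degree-2 equation in X; solving on (0,1), X = 0.740.

X = 0.740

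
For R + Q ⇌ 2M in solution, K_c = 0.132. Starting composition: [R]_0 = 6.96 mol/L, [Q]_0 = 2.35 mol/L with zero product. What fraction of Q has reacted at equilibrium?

X = 0.257

Let X = conversion of Q; extent ξ = 2.35·X mol/L.
Concentrations: [R] = 6.96 − 2.35X; [Q] = 2.35 − 2.35X; [M] = 4.7X.
K_c = [M]^2 / ([R] [Q]).
This equals 0.132 at X = 0.257 (the root in 0 < X < 1).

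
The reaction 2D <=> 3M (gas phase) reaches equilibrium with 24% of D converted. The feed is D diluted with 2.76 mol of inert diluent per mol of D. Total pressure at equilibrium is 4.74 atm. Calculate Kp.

Kp = 0.0987 atm

Let X = conversion of D (basis 1 mol D); extent of reaction ξ = 0.5X.
Mole table: n_D = 1 − X; n_M = 1.5X; n_I = 2.76 (inert).
Total moles n_T = 3.76 + 0.5X.
At X = 0.24: n_D = 0.76, n_M = 0.36, n_T = 3.88.
p_i = (n_i/n_T)·P. Kp = p_M^3 / (p_D^2) = 0.0987 atm.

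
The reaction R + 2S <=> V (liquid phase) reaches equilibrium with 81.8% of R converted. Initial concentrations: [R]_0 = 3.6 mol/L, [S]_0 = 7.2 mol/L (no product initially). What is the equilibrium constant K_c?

Let X = conversion of R.
Concentrations: [R] = 3.6 − 3.6X; [S] = 7.2 − 7.2X; [V] = 3.6X.
At X = 0.818: [R] = 0.655, [S] = 1.31, [V] = 2.94.
K_c = [V] / ([R] [S]^2) = 2.62 (mol/L)^-2.

K_c = 2.62 (mol/L)^-2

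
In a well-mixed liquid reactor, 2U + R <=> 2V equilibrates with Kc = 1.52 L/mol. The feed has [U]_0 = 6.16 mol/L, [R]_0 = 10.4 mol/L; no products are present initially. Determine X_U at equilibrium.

Let X = conversion of U; extent ξ = 6.16X/2 mol/L.
Concentrations: [U] = 6.16 − 6.16X; [R] = 10.4 − 3.08X; [V] = 6.16X.
Kc = [V]^2 / ([U]^2 [R]).
Equating to 1.52 L/mol: the physical root is X = 0.777.

X = 0.777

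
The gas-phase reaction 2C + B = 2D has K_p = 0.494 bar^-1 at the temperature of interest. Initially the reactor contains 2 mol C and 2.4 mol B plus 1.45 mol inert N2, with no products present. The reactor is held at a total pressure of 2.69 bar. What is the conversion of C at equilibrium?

X = 0.411

Take 2 mol C as basis and let X be its fractional conversion, so ξ = X.
Moles: n_C = 2 − 2X; n_B = 2.4 − X; n_D = 2X; n_I = 1.45 (inert).
n_T = Σnᵢ = 5.85 − X.
Mole fractions y_i = n_i/n_T; K_p = p_D^2 / (p_C^2 p_B) with p_i = y_i·P.
Substituting and setting equal to 0.494 bar^-1 gives a polynomial in X; the root in (0,1) is X = 0.411.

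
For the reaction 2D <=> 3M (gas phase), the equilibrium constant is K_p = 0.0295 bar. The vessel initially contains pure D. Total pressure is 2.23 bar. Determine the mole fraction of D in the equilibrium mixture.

y_D = 0.797

Basis: 1 mol D initially; let X = conversion of D. Extent ξ = 0.5X.
Moles: n_D = 1 − X; n_M = 1.5X.
Summing: n_T = 1 + 0.5X.
With p_i = (n_i/n_T)P, K_p = p_M^3 / (p_D^2).
Substituting and setting equal to 0.0295 bar gives a polynomial in X; the root in (0,1) is X = 0.145.
Then n_D = 0.855, n_T = 1.07, so y_D = 0.797.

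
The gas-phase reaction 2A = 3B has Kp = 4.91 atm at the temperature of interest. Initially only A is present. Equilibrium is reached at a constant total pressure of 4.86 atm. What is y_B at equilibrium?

y_B = 0.571

Basis: 1 mol A initially; let X = conversion of A. Extent ξ = 0.5X.
Mole table: n_A = 1 − X; n_B = 1.5X.
n_T = Σnᵢ = 1 + 0.5X.
y_i = n_i/n_T, p_i = y_i·P. Kp = p_B^3 / (p_A^2).
Substituting and setting equal to 4.91 atm gives a polynomial in X; the root in (0,1) is X = 0.470.
Then n_B = 0.705, n_T = 1.24, so y_B = 0.571.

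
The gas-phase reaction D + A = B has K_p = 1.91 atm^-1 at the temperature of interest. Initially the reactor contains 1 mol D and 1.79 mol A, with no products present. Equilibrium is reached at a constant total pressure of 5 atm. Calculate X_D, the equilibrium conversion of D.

X = 0.824

Let X = conversion of D (basis 1 mol D); extent of reaction ξ = X.
Mole table: n_D = 1 − X; n_A = 1.79 − X; n_B = X.
n_T = Σnᵢ = 2.79 − X.
With p_i = (n_i/n_T)P, K_p = p_B / (p_D p_A).
Substituting and setting equal to 1.91 atm^-1 gives a polynomial in X; the root in (0,1) is X = 0.824.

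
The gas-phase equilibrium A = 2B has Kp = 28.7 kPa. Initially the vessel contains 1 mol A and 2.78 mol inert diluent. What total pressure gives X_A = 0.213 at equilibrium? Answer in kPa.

Take 1 mol A as basis and let X be its fractional conversion, so ξ = X.
Moles: n_A = 1 − X; n_B = 2X; n_I = 2.78 (inert).
n_T = Σnᵢ = 3.78 + X.
Kp = p_B^2 / (p_A) with p_i = (n_i/n_T)·P.
At X = 0.213: the mole-fraction product g(X) = Π y_i^ν_i = 0.05775. Since Kp = g(X)·P^{1}, P = (Kp/g)^(1/1) = (28.7/0.05775)^(1/1) = 497 kPa.

P = 497 kPa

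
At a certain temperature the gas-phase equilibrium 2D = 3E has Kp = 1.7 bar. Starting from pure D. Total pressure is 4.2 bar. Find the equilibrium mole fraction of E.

Take 1 mol D as basis and let X be its fractional conversion, so ξ = 0.5X.
At extent ξ: n_D = 1 − X; n_E = 1.5X.
Total moles n_T = 1 + 0.5X.
With p_i = (n_i/n_T)P, Kp = p_E^3 / (p_D^2).
Equating to 1.7 bar and solving on 0 < X < 1: X = 0.380.
Then n_E = 0.57, n_T = 1.19, so y_E = 0.479.

y_E = 0.479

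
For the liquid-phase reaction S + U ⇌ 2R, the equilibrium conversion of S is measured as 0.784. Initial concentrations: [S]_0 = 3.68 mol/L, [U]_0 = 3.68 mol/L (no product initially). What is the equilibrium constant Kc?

Kc = 52.7

Let X = conversion of S.
Concentrations: [S] = 3.68 − 3.68X; [U] = 3.68 − 3.68X; [R] = 7.36X.
At X = 0.784: [S] = 0.795, [U] = 0.795, [R] = 5.77.
Kc = [R]^2 / ([S] [U]) = 52.7.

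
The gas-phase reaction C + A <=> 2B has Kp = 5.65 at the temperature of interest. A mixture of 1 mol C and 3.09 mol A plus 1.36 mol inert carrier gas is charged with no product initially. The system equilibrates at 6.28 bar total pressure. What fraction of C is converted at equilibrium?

X = 0.801

Basis: 1 mol C initially; let X = conversion of C. Extent ξ = X.
Mole table: n_C = 1 − X; n_A = 3.09 − X; n_B = 2X; n_I = 1.36 (inert).
Total moles n_T = 5.45 (Δν = 0, constant).
With p_i = (n_i/n_T)P, Kp = p_B^2 / (p_C p_A).
This yields a degree-2 equation in X; solving on (0,1), X = 0.801.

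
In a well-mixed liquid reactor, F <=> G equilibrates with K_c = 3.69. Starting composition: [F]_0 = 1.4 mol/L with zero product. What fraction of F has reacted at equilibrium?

X = 0.787

Let X = conversion of F; extent ξ = 1.4·X mol/L.
Concentrations: [F] = 1.4 − 1.4X; [G] = 1.4X.
K_c = [G] / ([F]).
Solving K_c = 3.69 for X ∈ (0,1): X = 0.787.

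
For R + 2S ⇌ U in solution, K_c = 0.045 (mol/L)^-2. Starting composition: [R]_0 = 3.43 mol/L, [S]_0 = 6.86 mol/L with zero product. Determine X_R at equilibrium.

Let X = conversion of R; extent ξ = 3.43·X mol/L.
Concentrations: [R] = 3.43 − 3.43X; [S] = 6.86 − 6.86X; [U] = 3.43X.
K_c = [U] / ([R] [S]^2).
Setting equal to 0.045 and solving for X on (0,1) gives X = 0.418.

X = 0.418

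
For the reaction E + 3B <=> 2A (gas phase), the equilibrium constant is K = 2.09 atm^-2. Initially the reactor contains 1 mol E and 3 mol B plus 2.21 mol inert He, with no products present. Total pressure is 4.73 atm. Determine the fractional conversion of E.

Let X = conversion of E (basis 1 mol E); extent of reaction ξ = X.
Mole table: n_E = 1 − X; n_B = 3 − 3X; n_A = 2X; n_I = 2.21 (inert).
n_T = Σnᵢ = 6.21 − 2X.
Mole fractions y_i = n_i/n_T; K = p_A^2 / (p_E p_B^3) with p_i = y_i·P.
Setting this equal to 2.09 atm^-2 and taking the physical root (0 < X < 1) gives X = 0.591.

X = 0.591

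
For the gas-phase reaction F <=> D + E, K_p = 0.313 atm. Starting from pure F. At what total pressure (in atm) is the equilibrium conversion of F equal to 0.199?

P = 7.59 atm

Let X = conversion of F (basis 1 mol F); extent of reaction ξ = X.
Mole table: n_F = 1 − X; n_D = X; n_E = X.
n_T = Σnᵢ = 1 + X.
K_p = p_D p_E / (p_F) with p_i = (n_i/n_T)·P.
At X = 0.199: the mole-fraction product g(X) = Π y_i^ν_i = 0.04123. Since K_p = g(X)·P^{1}, P = (K_p/g)^(1/1) = (0.313/0.04123)^(1/1) = 7.59 atm.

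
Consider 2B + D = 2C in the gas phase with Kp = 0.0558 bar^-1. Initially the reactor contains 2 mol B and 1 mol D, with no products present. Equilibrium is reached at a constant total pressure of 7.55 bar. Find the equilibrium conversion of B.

Take 2 mol B as basis and let X be its fractional conversion, so ξ = X.
Species balance: n_B = 2 − 2X; n_D = 1 − X; n_C = 2X.
Summing: n_T = 3 − X.
y_i = n_i/n_T, p_i = y_i·P. Kp = p_C^2 / (p_B^2 p_D).
This yields a degree-3 equation in X; solving on (0,1), X = 0.253.

X = 0.253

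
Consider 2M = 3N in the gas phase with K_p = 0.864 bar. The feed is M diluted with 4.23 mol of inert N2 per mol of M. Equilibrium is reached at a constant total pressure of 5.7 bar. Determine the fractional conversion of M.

Basis: 1 mol M initially; let X = conversion of M. Extent ξ = 0.5X.
Mole table: n_M = 1 − X; n_N = 1.5X; n_I = 4.23 (inert).
Total moles n_T = 5.23 + 0.5X.
With p_i = (n_i/n_T)P, K_p = p_N^3 / (p_M^2).
Equating to 0.864 bar and solving on 0 < X < 1: X = 0.430.

X = 0.430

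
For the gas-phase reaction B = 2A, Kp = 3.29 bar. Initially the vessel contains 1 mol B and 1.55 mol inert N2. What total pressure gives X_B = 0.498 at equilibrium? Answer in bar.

P = 5.07 bar

Take 1 mol B as basis and let X be its fractional conversion, so ξ = X.
Species balance: n_B = 1 − X; n_A = 2X; n_I = 1.55 (inert).
Summing: n_T = 2.55 + X.
Kp = p_A^2 / (p_B) with p_i = (n_i/n_T)·P.
At X = 0.498: the mole-fraction product g(X) = Π y_i^ν_i = 0.6483. Since Kp = g(X)·P^{1}, P = (Kp/g)^(1/1) = (3.29/0.6483)^(1/1) = 5.07 bar.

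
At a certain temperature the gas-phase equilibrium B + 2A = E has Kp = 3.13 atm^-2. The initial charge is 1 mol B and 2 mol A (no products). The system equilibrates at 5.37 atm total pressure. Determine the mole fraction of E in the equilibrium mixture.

Let X = conversion of B (basis 1 mol B); extent of reaction ξ = X.
Mole table: n_B = 1 − X; n_A = 2 − 2X; n_E = X.
Total moles n_T = 3 − 2X.
With p_i = (n_i/n_T)P, Kp = p_E / (p_B p_A^2).
Equating to 3.13 atm^-2 and solving on 0 < X < 1: X = 0.841.
Then n_E = 0.841, n_T = 1.32, so y_E = 0.637.

y_E = 0.637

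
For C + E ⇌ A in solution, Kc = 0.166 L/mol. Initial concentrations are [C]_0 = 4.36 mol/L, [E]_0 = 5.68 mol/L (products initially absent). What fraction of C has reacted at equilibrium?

X = 0.396

Let X = conversion of C; extent ξ = 4.36·X mol/L.
Concentrations: [C] = 4.36 − 4.36X; [E] = 5.68 − 4.36X; [A] = 4.36X.
Kc = [A] / ([C] [E]).
Solving Kc = 0.166 for X ∈ (0,1): X = 0.396.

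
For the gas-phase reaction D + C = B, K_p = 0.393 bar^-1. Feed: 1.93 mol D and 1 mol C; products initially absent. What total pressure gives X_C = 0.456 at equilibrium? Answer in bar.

P = 3.58 bar

Let X = conversion of C (basis 1 mol C); extent of reaction ξ = X.
Mole table: n_D = 1.93 − X; n_C = 1 − X; n_B = X.
n_T = Σnᵢ = 2.93 − X.
K_p = p_B / (p_D p_C) with p_i = (n_i/n_T)·P.
At X = 0.456: the mole-fraction product g(X) = Π y_i^ν_i = 1.407. Since K_p = g(X)·P^{-1}, P = (g/K_p)^(1/1) = (1.407/0.393)^(1/1) = 3.58 bar.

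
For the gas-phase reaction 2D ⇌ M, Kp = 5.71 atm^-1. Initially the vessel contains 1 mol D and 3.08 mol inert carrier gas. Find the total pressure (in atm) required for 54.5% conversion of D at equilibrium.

P = 0.878 atm

Take 1 mol D as basis and let X be its fractional conversion, so ξ = 0.5X.
Species balance: n_D = 1 − X; n_M = 0.5X; n_I = 3.08 (inert).
n_T = Σnᵢ = 4.08 − 0.5X.
Kp = p_M / (p_D^2) with p_i = (n_i/n_T)·P.
At X = 0.545: the mole-fraction product g(X) = Π y_i^ν_i = 5.012. Since Kp = g(X)·P^{-1}, P = (g/Kp)^(1/1) = (5.012/5.71)^(1/1) = 0.878 atm.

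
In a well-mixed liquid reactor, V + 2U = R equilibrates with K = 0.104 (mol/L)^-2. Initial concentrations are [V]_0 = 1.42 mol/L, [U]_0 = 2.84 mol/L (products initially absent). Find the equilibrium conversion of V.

Let X = conversion of V; extent ξ = 1.42·X mol/L.
Concentrations: [V] = 1.42 − 1.42X; [U] = 2.84 − 2.84X; [R] = 1.42X.
K = [R] / ([V] [U]^2).
Setting equal to 0.104 and solving for X on (0,1) gives X = 0.295.

X = 0.295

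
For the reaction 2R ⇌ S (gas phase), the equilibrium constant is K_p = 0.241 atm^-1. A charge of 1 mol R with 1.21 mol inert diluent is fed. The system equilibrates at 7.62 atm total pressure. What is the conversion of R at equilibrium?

Basis: 1 mol R initially; let X = conversion of R. Extent ξ = 0.5X.
At extent ξ: n_R = 1 − X; n_S = 0.5X; n_I = 1.21 (inert).
Summing: n_T = 2.21 − 0.5X.
With p_i = (n_i/n_T)P, K_p = p_S / (p_R^2).
Substituting and setting equal to 0.241 atm^-1 gives a polynomial in X; the root in (0,1) is X = 0.489.

X = 0.489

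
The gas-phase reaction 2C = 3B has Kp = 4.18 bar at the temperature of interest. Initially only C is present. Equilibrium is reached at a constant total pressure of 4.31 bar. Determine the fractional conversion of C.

X = 0.466

Basis: 1 mol C initially; let X = conversion of C. Extent ξ = 0.5X.
Mole table: n_C = 1 − X; n_B = 1.5X.
Summing: n_T = 1 + 0.5X.
y_i = n_i/n_T, p_i = y_i·P. Kp = p_B^3 / (p_C^2).
Substituting and setting equal to 4.18 bar gives a polynomial in X; the root in (0,1) is X = 0.466.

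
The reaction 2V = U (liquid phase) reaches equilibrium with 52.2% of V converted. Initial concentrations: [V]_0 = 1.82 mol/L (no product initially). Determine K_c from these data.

Let X = conversion of V.
Concentrations: [V] = 1.82 − 1.82X; [U] = 0.91X.
At X = 0.522: [V] = 0.87, [U] = 0.475.
K_c = [U] / ([V]^2) = 0.628 L/mol.

K_c = 0.628 L/mol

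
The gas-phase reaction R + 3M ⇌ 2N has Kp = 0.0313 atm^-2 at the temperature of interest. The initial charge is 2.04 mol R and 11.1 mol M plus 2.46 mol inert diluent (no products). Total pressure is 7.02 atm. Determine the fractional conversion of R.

X = 0.509

Basis: 2.04 mol R initially; let X = conversion of R. Extent ξ = 2.04X.
Moles: n_R = 2.04 − 2.04X; n_M = 11.1 − 6.12X; n_N = 4.08X; n_I = 2.46 (inert).
n_T = Σnᵢ = 15.6 − 4.08X.
With p_i = (n_i/n_T)P, Kp = p_N^2 / (p_R p_M^3).
Substituting and setting equal to 0.0313 atm^-2 gives a polynomial in X; the root in (0,1) is X = 0.509.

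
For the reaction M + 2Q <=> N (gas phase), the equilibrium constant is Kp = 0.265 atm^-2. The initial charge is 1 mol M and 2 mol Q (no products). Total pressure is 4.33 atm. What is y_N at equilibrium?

y_N = 0.278

Take 1 mol M as basis and let X be its fractional conversion, so ξ = X.
Mole table: n_M = 1 − X; n_Q = 2 − 2X; n_N = X.
Total moles n_T = 3 − 2X.
y_i = n_i/n_T, p_i = y_i·P. Kp = p_N / (p_M p_Q^2).
Equating to 0.265 atm^-2 and solving on 0 < X < 1: X = 0.535.
Then n_N = 0.535, n_T = 1.93, so y_N = 0.278.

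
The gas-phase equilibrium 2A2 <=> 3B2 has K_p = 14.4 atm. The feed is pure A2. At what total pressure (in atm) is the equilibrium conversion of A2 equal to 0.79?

P = 0.532 atm

Let X = conversion of A2 (basis 1 mol A2); extent of reaction ξ = 0.5X.
Species balance: n_A2 = 1 − X; n_B2 = 1.5X.
n_T = Σnᵢ = 1 + 0.5X.
K_p = p_B2^3 / (p_A2^2) with p_i = (n_i/n_T)·P.
At X = 0.79: the mole-fraction product g(X) = Π y_i^ν_i = 27.05. Since K_p = g(X)·P^{1}, P = (K_p/g)^(1/1) = (14.4/27.05)^(1/1) = 0.532 atm.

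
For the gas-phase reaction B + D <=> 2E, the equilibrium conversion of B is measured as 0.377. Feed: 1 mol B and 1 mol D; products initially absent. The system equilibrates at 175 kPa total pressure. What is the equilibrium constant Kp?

Take 1 mol B as basis and let X be its fractional conversion, so ξ = X.
Species balance: n_B = 1 − X; n_D = 1 − X; n_E = 2X.
Since Δν = 0, n_T = 2 throughout.
At X = 0.377: n_B = 0.623, n_D = 0.623, n_E = 0.754, n_T = 2.
p_i = (n_i/n_T)·P. Kp = p_E^2 / (p_B p_D) = 1.46.

Kp = 1.46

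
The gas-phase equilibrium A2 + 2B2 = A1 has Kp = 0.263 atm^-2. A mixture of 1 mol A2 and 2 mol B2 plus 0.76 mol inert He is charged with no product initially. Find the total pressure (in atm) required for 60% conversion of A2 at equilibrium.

Take 1 mol A2 as basis and let X be its fractional conversion, so ξ = X.
At extent ξ: n_A2 = 1 − X; n_B2 = 2 − 2X; n_A1 = X; n_I = 0.76 (inert).
Total moles n_T = 3.76 − 2X.
Kp = p_A1 / (p_A2 p_B2^2) with p_i = (n_i/n_T)·P.
At X = 0.6: the mole-fraction product g(X) = Π y_i^ν_i = 15.36. Since Kp = g(X)·P^{-2}, P = (g/Kp)^(1/2) = (15.36/0.263)^(1/2) = 7.64 atm.

P = 7.64 atm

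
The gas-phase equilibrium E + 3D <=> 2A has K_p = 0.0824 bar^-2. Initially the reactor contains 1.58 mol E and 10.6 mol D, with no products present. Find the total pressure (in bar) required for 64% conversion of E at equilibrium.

P = 4.56 bar

Take 1.58 mol E as basis and let X be its fractional conversion, so ξ = 1.58X.
Species balance: n_E = 1.58 − 1.58X; n_D = 10.6 − 4.74X; n_A = 3.16X.
Total moles n_T = 12.2 − 3.16X.
K_p = p_A^2 / (p_E p_D^3) with p_i = (n_i/n_T)·P.
At X = 0.64: the mole-fraction product g(X) = Π y_i^ν_i = 1.713. Since K_p = g(X)·P^{-2}, P = (g/K_p)^(1/2) = (1.713/0.0824)^(1/2) = 4.56 bar.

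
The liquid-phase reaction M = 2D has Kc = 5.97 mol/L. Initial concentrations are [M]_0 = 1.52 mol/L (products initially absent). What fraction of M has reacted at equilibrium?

Let X = conversion of M; extent ξ = 1.52·X mol/L.
Concentrations: [M] = 1.52 − 1.52X; [D] = 3.04X.
Kc = [D]^2 / ([M]).
Solving Kc = 5.97 for X ∈ (0,1): X = 0.615.

X = 0.615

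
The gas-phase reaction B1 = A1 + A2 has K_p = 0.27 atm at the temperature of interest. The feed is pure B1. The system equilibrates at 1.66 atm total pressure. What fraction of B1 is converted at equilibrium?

X = 0.374

Let X = conversion of B1 (basis 1 mol B1); extent of reaction ξ = X.
Mole table: n_B1 = 1 − X; n_A1 = X; n_A2 = X.
n_T = Σnᵢ = 1 + X.
y_i = n_i/n_T, p_i = y_i·P. K_p = p_A1 p_A2 / (p_B1).
Setting this equal to 0.27 atm and taking the physical root (0 < X < 1) gives X = 0.374.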